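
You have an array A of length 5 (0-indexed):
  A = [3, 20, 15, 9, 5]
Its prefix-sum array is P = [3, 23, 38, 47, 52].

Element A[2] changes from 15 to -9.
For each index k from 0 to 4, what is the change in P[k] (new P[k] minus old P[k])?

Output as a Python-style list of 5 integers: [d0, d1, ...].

Answer: [0, 0, -24, -24, -24]

Derivation:
Element change: A[2] 15 -> -9, delta = -24
For k < 2: P[k] unchanged, delta_P[k] = 0
For k >= 2: P[k] shifts by exactly -24
Delta array: [0, 0, -24, -24, -24]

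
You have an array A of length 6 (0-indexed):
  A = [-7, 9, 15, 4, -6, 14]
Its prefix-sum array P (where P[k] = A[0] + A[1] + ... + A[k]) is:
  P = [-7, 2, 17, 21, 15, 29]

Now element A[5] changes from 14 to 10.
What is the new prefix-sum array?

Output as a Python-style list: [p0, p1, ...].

Change: A[5] 14 -> 10, delta = -4
P[k] for k < 5: unchanged (A[5] not included)
P[k] for k >= 5: shift by delta = -4
  P[0] = -7 + 0 = -7
  P[1] = 2 + 0 = 2
  P[2] = 17 + 0 = 17
  P[3] = 21 + 0 = 21
  P[4] = 15 + 0 = 15
  P[5] = 29 + -4 = 25

Answer: [-7, 2, 17, 21, 15, 25]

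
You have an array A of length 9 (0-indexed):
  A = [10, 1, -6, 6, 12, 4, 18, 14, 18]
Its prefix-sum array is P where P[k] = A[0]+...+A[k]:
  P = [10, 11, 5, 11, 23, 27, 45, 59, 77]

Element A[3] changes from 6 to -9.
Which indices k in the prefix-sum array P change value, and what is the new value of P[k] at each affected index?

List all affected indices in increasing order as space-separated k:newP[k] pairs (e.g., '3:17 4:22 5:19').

Answer: 3:-4 4:8 5:12 6:30 7:44 8:62

Derivation:
P[k] = A[0] + ... + A[k]
P[k] includes A[3] iff k >= 3
Affected indices: 3, 4, ..., 8; delta = -15
  P[3]: 11 + -15 = -4
  P[4]: 23 + -15 = 8
  P[5]: 27 + -15 = 12
  P[6]: 45 + -15 = 30
  P[7]: 59 + -15 = 44
  P[8]: 77 + -15 = 62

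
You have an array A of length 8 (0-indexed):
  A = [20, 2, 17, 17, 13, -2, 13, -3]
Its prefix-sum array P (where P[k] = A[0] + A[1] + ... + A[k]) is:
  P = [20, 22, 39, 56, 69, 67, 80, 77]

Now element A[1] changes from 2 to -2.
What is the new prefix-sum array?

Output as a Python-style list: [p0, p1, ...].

Change: A[1] 2 -> -2, delta = -4
P[k] for k < 1: unchanged (A[1] not included)
P[k] for k >= 1: shift by delta = -4
  P[0] = 20 + 0 = 20
  P[1] = 22 + -4 = 18
  P[2] = 39 + -4 = 35
  P[3] = 56 + -4 = 52
  P[4] = 69 + -4 = 65
  P[5] = 67 + -4 = 63
  P[6] = 80 + -4 = 76
  P[7] = 77 + -4 = 73

Answer: [20, 18, 35, 52, 65, 63, 76, 73]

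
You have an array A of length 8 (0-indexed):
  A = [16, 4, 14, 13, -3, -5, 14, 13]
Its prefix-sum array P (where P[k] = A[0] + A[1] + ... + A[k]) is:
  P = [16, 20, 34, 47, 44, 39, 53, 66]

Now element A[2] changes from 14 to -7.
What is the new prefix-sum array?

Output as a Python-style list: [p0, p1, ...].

Answer: [16, 20, 13, 26, 23, 18, 32, 45]

Derivation:
Change: A[2] 14 -> -7, delta = -21
P[k] for k < 2: unchanged (A[2] not included)
P[k] for k >= 2: shift by delta = -21
  P[0] = 16 + 0 = 16
  P[1] = 20 + 0 = 20
  P[2] = 34 + -21 = 13
  P[3] = 47 + -21 = 26
  P[4] = 44 + -21 = 23
  P[5] = 39 + -21 = 18
  P[6] = 53 + -21 = 32
  P[7] = 66 + -21 = 45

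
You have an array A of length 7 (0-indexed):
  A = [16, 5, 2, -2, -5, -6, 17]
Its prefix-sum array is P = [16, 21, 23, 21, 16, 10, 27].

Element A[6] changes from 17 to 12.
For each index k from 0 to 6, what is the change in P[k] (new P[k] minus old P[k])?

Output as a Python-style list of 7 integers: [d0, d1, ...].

Element change: A[6] 17 -> 12, delta = -5
For k < 6: P[k] unchanged, delta_P[k] = 0
For k >= 6: P[k] shifts by exactly -5
Delta array: [0, 0, 0, 0, 0, 0, -5]

Answer: [0, 0, 0, 0, 0, 0, -5]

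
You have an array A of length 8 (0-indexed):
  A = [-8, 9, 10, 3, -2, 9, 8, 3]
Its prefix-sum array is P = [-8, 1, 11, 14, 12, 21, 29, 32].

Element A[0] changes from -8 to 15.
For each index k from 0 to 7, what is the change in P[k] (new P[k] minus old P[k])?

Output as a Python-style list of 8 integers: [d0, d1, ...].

Element change: A[0] -8 -> 15, delta = 23
For k < 0: P[k] unchanged, delta_P[k] = 0
For k >= 0: P[k] shifts by exactly 23
Delta array: [23, 23, 23, 23, 23, 23, 23, 23]

Answer: [23, 23, 23, 23, 23, 23, 23, 23]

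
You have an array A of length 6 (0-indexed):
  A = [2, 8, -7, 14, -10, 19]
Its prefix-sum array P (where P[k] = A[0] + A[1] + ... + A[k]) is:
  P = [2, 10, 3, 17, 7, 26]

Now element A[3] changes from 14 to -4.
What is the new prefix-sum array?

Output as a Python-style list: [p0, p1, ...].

Answer: [2, 10, 3, -1, -11, 8]

Derivation:
Change: A[3] 14 -> -4, delta = -18
P[k] for k < 3: unchanged (A[3] not included)
P[k] for k >= 3: shift by delta = -18
  P[0] = 2 + 0 = 2
  P[1] = 10 + 0 = 10
  P[2] = 3 + 0 = 3
  P[3] = 17 + -18 = -1
  P[4] = 7 + -18 = -11
  P[5] = 26 + -18 = 8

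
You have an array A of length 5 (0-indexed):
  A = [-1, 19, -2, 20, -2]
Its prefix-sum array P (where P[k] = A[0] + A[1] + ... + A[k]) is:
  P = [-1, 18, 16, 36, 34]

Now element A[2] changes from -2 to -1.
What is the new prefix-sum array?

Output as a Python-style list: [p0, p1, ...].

Change: A[2] -2 -> -1, delta = 1
P[k] for k < 2: unchanged (A[2] not included)
P[k] for k >= 2: shift by delta = 1
  P[0] = -1 + 0 = -1
  P[1] = 18 + 0 = 18
  P[2] = 16 + 1 = 17
  P[3] = 36 + 1 = 37
  P[4] = 34 + 1 = 35

Answer: [-1, 18, 17, 37, 35]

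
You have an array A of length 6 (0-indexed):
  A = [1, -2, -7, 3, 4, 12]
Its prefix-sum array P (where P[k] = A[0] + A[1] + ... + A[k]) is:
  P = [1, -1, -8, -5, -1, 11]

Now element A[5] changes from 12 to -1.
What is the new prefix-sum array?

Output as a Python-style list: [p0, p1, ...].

Answer: [1, -1, -8, -5, -1, -2]

Derivation:
Change: A[5] 12 -> -1, delta = -13
P[k] for k < 5: unchanged (A[5] not included)
P[k] for k >= 5: shift by delta = -13
  P[0] = 1 + 0 = 1
  P[1] = -1 + 0 = -1
  P[2] = -8 + 0 = -8
  P[3] = -5 + 0 = -5
  P[4] = -1 + 0 = -1
  P[5] = 11 + -13 = -2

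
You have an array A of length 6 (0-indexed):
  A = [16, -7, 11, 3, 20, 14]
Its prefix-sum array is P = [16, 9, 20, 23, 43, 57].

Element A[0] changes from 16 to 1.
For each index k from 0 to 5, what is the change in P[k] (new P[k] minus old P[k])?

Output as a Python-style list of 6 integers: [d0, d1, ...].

Answer: [-15, -15, -15, -15, -15, -15]

Derivation:
Element change: A[0] 16 -> 1, delta = -15
For k < 0: P[k] unchanged, delta_P[k] = 0
For k >= 0: P[k] shifts by exactly -15
Delta array: [-15, -15, -15, -15, -15, -15]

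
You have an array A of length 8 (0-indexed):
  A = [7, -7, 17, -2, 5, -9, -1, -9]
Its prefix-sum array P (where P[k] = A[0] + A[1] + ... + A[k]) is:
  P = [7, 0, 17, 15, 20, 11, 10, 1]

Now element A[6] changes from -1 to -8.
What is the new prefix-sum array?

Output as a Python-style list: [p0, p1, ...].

Answer: [7, 0, 17, 15, 20, 11, 3, -6]

Derivation:
Change: A[6] -1 -> -8, delta = -7
P[k] for k < 6: unchanged (A[6] not included)
P[k] for k >= 6: shift by delta = -7
  P[0] = 7 + 0 = 7
  P[1] = 0 + 0 = 0
  P[2] = 17 + 0 = 17
  P[3] = 15 + 0 = 15
  P[4] = 20 + 0 = 20
  P[5] = 11 + 0 = 11
  P[6] = 10 + -7 = 3
  P[7] = 1 + -7 = -6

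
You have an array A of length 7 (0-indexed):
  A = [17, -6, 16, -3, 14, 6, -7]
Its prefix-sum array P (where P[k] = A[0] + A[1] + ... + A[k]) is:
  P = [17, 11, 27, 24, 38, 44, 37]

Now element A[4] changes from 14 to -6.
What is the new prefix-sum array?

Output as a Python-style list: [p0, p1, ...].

Change: A[4] 14 -> -6, delta = -20
P[k] for k < 4: unchanged (A[4] not included)
P[k] for k >= 4: shift by delta = -20
  P[0] = 17 + 0 = 17
  P[1] = 11 + 0 = 11
  P[2] = 27 + 0 = 27
  P[3] = 24 + 0 = 24
  P[4] = 38 + -20 = 18
  P[5] = 44 + -20 = 24
  P[6] = 37 + -20 = 17

Answer: [17, 11, 27, 24, 18, 24, 17]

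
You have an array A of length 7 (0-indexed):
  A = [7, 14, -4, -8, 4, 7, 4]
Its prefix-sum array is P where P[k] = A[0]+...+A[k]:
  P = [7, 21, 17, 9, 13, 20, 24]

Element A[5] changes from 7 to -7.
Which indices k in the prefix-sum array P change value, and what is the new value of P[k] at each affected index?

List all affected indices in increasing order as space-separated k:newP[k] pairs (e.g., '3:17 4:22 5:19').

P[k] = A[0] + ... + A[k]
P[k] includes A[5] iff k >= 5
Affected indices: 5, 6, ..., 6; delta = -14
  P[5]: 20 + -14 = 6
  P[6]: 24 + -14 = 10

Answer: 5:6 6:10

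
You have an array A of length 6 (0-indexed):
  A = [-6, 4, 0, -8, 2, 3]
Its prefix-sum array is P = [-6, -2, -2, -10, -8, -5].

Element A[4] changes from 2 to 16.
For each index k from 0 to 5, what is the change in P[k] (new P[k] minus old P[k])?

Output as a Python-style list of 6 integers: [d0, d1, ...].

Element change: A[4] 2 -> 16, delta = 14
For k < 4: P[k] unchanged, delta_P[k] = 0
For k >= 4: P[k] shifts by exactly 14
Delta array: [0, 0, 0, 0, 14, 14]

Answer: [0, 0, 0, 0, 14, 14]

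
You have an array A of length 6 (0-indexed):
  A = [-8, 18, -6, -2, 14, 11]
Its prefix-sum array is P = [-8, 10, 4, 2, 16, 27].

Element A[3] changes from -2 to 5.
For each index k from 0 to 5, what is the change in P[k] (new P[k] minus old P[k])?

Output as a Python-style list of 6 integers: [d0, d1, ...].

Element change: A[3] -2 -> 5, delta = 7
For k < 3: P[k] unchanged, delta_P[k] = 0
For k >= 3: P[k] shifts by exactly 7
Delta array: [0, 0, 0, 7, 7, 7]

Answer: [0, 0, 0, 7, 7, 7]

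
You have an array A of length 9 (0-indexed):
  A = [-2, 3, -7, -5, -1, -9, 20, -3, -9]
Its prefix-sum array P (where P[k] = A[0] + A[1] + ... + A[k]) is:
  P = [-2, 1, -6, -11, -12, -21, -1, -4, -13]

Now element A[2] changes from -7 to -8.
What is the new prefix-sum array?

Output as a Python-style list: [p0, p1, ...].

Change: A[2] -7 -> -8, delta = -1
P[k] for k < 2: unchanged (A[2] not included)
P[k] for k >= 2: shift by delta = -1
  P[0] = -2 + 0 = -2
  P[1] = 1 + 0 = 1
  P[2] = -6 + -1 = -7
  P[3] = -11 + -1 = -12
  P[4] = -12 + -1 = -13
  P[5] = -21 + -1 = -22
  P[6] = -1 + -1 = -2
  P[7] = -4 + -1 = -5
  P[8] = -13 + -1 = -14

Answer: [-2, 1, -7, -12, -13, -22, -2, -5, -14]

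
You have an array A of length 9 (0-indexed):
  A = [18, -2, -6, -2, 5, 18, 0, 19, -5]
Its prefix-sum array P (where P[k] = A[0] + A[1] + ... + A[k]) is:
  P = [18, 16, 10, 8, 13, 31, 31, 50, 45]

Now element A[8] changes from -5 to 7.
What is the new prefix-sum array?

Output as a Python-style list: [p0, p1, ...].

Answer: [18, 16, 10, 8, 13, 31, 31, 50, 57]

Derivation:
Change: A[8] -5 -> 7, delta = 12
P[k] for k < 8: unchanged (A[8] not included)
P[k] for k >= 8: shift by delta = 12
  P[0] = 18 + 0 = 18
  P[1] = 16 + 0 = 16
  P[2] = 10 + 0 = 10
  P[3] = 8 + 0 = 8
  P[4] = 13 + 0 = 13
  P[5] = 31 + 0 = 31
  P[6] = 31 + 0 = 31
  P[7] = 50 + 0 = 50
  P[8] = 45 + 12 = 57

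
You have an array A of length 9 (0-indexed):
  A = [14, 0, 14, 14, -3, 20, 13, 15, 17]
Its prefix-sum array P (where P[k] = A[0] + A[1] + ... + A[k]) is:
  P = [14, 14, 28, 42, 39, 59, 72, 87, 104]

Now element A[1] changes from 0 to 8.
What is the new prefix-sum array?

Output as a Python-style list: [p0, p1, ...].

Answer: [14, 22, 36, 50, 47, 67, 80, 95, 112]

Derivation:
Change: A[1] 0 -> 8, delta = 8
P[k] for k < 1: unchanged (A[1] not included)
P[k] for k >= 1: shift by delta = 8
  P[0] = 14 + 0 = 14
  P[1] = 14 + 8 = 22
  P[2] = 28 + 8 = 36
  P[3] = 42 + 8 = 50
  P[4] = 39 + 8 = 47
  P[5] = 59 + 8 = 67
  P[6] = 72 + 8 = 80
  P[7] = 87 + 8 = 95
  P[8] = 104 + 8 = 112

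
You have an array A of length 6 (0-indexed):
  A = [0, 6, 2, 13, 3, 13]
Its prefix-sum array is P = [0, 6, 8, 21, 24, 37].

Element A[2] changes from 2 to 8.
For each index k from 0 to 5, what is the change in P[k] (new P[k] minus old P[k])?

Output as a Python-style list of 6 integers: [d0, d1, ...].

Answer: [0, 0, 6, 6, 6, 6]

Derivation:
Element change: A[2] 2 -> 8, delta = 6
For k < 2: P[k] unchanged, delta_P[k] = 0
For k >= 2: P[k] shifts by exactly 6
Delta array: [0, 0, 6, 6, 6, 6]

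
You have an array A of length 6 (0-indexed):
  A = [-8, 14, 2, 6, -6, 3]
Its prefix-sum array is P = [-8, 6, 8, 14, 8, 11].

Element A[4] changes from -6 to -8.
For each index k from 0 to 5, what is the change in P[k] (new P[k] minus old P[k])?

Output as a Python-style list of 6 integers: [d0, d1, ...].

Answer: [0, 0, 0, 0, -2, -2]

Derivation:
Element change: A[4] -6 -> -8, delta = -2
For k < 4: P[k] unchanged, delta_P[k] = 0
For k >= 4: P[k] shifts by exactly -2
Delta array: [0, 0, 0, 0, -2, -2]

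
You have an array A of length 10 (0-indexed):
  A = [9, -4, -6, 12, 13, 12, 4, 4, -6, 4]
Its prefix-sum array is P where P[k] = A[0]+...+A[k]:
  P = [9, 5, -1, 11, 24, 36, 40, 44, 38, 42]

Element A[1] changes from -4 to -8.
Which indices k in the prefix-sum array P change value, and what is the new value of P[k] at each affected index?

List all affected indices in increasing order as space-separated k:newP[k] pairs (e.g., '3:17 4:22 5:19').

Answer: 1:1 2:-5 3:7 4:20 5:32 6:36 7:40 8:34 9:38

Derivation:
P[k] = A[0] + ... + A[k]
P[k] includes A[1] iff k >= 1
Affected indices: 1, 2, ..., 9; delta = -4
  P[1]: 5 + -4 = 1
  P[2]: -1 + -4 = -5
  P[3]: 11 + -4 = 7
  P[4]: 24 + -4 = 20
  P[5]: 36 + -4 = 32
  P[6]: 40 + -4 = 36
  P[7]: 44 + -4 = 40
  P[8]: 38 + -4 = 34
  P[9]: 42 + -4 = 38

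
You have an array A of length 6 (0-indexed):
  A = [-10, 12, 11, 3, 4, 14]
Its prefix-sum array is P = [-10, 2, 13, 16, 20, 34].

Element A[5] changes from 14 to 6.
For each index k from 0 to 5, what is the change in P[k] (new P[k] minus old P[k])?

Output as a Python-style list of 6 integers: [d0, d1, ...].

Answer: [0, 0, 0, 0, 0, -8]

Derivation:
Element change: A[5] 14 -> 6, delta = -8
For k < 5: P[k] unchanged, delta_P[k] = 0
For k >= 5: P[k] shifts by exactly -8
Delta array: [0, 0, 0, 0, 0, -8]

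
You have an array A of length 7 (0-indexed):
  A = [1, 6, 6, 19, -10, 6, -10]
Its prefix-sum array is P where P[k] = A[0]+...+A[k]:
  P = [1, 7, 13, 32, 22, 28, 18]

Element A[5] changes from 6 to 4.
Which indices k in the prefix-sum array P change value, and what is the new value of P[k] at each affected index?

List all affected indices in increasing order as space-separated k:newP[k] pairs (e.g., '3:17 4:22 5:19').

Answer: 5:26 6:16

Derivation:
P[k] = A[0] + ... + A[k]
P[k] includes A[5] iff k >= 5
Affected indices: 5, 6, ..., 6; delta = -2
  P[5]: 28 + -2 = 26
  P[6]: 18 + -2 = 16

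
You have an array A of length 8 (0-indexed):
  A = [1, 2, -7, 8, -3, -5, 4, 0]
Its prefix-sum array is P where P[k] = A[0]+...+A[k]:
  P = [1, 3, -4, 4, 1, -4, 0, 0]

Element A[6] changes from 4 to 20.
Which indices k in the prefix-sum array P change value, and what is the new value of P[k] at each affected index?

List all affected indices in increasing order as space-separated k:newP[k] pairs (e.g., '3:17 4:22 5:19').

Answer: 6:16 7:16

Derivation:
P[k] = A[0] + ... + A[k]
P[k] includes A[6] iff k >= 6
Affected indices: 6, 7, ..., 7; delta = 16
  P[6]: 0 + 16 = 16
  P[7]: 0 + 16 = 16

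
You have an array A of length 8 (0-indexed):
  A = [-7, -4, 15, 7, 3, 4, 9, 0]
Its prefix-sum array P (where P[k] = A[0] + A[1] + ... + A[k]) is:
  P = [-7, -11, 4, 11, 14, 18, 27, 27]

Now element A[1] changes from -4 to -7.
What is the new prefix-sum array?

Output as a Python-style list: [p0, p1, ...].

Answer: [-7, -14, 1, 8, 11, 15, 24, 24]

Derivation:
Change: A[1] -4 -> -7, delta = -3
P[k] for k < 1: unchanged (A[1] not included)
P[k] for k >= 1: shift by delta = -3
  P[0] = -7 + 0 = -7
  P[1] = -11 + -3 = -14
  P[2] = 4 + -3 = 1
  P[3] = 11 + -3 = 8
  P[4] = 14 + -3 = 11
  P[5] = 18 + -3 = 15
  P[6] = 27 + -3 = 24
  P[7] = 27 + -3 = 24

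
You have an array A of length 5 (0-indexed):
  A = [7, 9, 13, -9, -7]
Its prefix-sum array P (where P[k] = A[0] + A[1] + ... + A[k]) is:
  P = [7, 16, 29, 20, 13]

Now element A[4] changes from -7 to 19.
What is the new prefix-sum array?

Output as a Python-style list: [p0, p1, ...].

Answer: [7, 16, 29, 20, 39]

Derivation:
Change: A[4] -7 -> 19, delta = 26
P[k] for k < 4: unchanged (A[4] not included)
P[k] for k >= 4: shift by delta = 26
  P[0] = 7 + 0 = 7
  P[1] = 16 + 0 = 16
  P[2] = 29 + 0 = 29
  P[3] = 20 + 0 = 20
  P[4] = 13 + 26 = 39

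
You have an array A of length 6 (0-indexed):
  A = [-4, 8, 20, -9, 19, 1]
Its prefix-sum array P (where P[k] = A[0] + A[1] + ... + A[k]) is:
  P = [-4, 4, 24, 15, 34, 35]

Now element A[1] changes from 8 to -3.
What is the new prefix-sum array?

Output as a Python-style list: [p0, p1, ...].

Answer: [-4, -7, 13, 4, 23, 24]

Derivation:
Change: A[1] 8 -> -3, delta = -11
P[k] for k < 1: unchanged (A[1] not included)
P[k] for k >= 1: shift by delta = -11
  P[0] = -4 + 0 = -4
  P[1] = 4 + -11 = -7
  P[2] = 24 + -11 = 13
  P[3] = 15 + -11 = 4
  P[4] = 34 + -11 = 23
  P[5] = 35 + -11 = 24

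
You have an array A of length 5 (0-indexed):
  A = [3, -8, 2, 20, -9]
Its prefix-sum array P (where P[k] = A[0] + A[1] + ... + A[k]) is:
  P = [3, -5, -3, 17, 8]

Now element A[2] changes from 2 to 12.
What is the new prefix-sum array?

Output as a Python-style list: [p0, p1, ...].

Change: A[2] 2 -> 12, delta = 10
P[k] for k < 2: unchanged (A[2] not included)
P[k] for k >= 2: shift by delta = 10
  P[0] = 3 + 0 = 3
  P[1] = -5 + 0 = -5
  P[2] = -3 + 10 = 7
  P[3] = 17 + 10 = 27
  P[4] = 8 + 10 = 18

Answer: [3, -5, 7, 27, 18]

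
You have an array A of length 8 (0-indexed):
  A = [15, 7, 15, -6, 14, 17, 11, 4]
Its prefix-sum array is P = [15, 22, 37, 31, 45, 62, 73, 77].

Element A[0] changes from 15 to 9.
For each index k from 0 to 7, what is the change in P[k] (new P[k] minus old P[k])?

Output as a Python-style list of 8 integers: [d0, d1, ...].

Answer: [-6, -6, -6, -6, -6, -6, -6, -6]

Derivation:
Element change: A[0] 15 -> 9, delta = -6
For k < 0: P[k] unchanged, delta_P[k] = 0
For k >= 0: P[k] shifts by exactly -6
Delta array: [-6, -6, -6, -6, -6, -6, -6, -6]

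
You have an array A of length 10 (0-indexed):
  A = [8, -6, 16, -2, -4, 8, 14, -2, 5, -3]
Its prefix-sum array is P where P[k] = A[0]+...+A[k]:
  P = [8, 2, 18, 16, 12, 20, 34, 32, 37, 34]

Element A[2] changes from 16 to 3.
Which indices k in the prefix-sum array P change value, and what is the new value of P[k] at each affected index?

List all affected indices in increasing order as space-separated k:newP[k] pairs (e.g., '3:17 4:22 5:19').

Answer: 2:5 3:3 4:-1 5:7 6:21 7:19 8:24 9:21

Derivation:
P[k] = A[0] + ... + A[k]
P[k] includes A[2] iff k >= 2
Affected indices: 2, 3, ..., 9; delta = -13
  P[2]: 18 + -13 = 5
  P[3]: 16 + -13 = 3
  P[4]: 12 + -13 = -1
  P[5]: 20 + -13 = 7
  P[6]: 34 + -13 = 21
  P[7]: 32 + -13 = 19
  P[8]: 37 + -13 = 24
  P[9]: 34 + -13 = 21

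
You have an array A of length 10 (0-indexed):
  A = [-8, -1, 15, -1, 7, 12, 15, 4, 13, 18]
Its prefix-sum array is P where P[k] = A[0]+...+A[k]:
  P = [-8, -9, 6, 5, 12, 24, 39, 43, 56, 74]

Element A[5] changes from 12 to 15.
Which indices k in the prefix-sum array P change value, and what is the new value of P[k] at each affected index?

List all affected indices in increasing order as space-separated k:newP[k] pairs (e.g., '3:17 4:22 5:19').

Answer: 5:27 6:42 7:46 8:59 9:77

Derivation:
P[k] = A[0] + ... + A[k]
P[k] includes A[5] iff k >= 5
Affected indices: 5, 6, ..., 9; delta = 3
  P[5]: 24 + 3 = 27
  P[6]: 39 + 3 = 42
  P[7]: 43 + 3 = 46
  P[8]: 56 + 3 = 59
  P[9]: 74 + 3 = 77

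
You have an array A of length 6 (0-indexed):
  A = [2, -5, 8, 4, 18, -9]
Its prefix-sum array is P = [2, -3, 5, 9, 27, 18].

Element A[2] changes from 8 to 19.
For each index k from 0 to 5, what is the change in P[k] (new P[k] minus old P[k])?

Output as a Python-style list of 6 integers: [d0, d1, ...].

Answer: [0, 0, 11, 11, 11, 11]

Derivation:
Element change: A[2] 8 -> 19, delta = 11
For k < 2: P[k] unchanged, delta_P[k] = 0
For k >= 2: P[k] shifts by exactly 11
Delta array: [0, 0, 11, 11, 11, 11]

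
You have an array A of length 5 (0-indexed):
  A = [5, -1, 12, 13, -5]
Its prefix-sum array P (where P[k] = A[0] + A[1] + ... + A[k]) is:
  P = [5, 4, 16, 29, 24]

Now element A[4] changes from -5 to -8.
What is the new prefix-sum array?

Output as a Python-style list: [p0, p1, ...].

Answer: [5, 4, 16, 29, 21]

Derivation:
Change: A[4] -5 -> -8, delta = -3
P[k] for k < 4: unchanged (A[4] not included)
P[k] for k >= 4: shift by delta = -3
  P[0] = 5 + 0 = 5
  P[1] = 4 + 0 = 4
  P[2] = 16 + 0 = 16
  P[3] = 29 + 0 = 29
  P[4] = 24 + -3 = 21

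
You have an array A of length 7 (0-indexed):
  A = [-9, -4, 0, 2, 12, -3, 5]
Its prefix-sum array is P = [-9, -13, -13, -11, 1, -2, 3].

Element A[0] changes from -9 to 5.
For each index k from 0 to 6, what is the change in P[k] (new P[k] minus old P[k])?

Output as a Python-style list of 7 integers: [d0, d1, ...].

Element change: A[0] -9 -> 5, delta = 14
For k < 0: P[k] unchanged, delta_P[k] = 0
For k >= 0: P[k] shifts by exactly 14
Delta array: [14, 14, 14, 14, 14, 14, 14]

Answer: [14, 14, 14, 14, 14, 14, 14]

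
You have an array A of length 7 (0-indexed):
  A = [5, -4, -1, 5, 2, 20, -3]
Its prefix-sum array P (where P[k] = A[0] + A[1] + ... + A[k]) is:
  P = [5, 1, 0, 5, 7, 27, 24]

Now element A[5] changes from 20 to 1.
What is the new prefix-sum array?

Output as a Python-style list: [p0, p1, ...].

Answer: [5, 1, 0, 5, 7, 8, 5]

Derivation:
Change: A[5] 20 -> 1, delta = -19
P[k] for k < 5: unchanged (A[5] not included)
P[k] for k >= 5: shift by delta = -19
  P[0] = 5 + 0 = 5
  P[1] = 1 + 0 = 1
  P[2] = 0 + 0 = 0
  P[3] = 5 + 0 = 5
  P[4] = 7 + 0 = 7
  P[5] = 27 + -19 = 8
  P[6] = 24 + -19 = 5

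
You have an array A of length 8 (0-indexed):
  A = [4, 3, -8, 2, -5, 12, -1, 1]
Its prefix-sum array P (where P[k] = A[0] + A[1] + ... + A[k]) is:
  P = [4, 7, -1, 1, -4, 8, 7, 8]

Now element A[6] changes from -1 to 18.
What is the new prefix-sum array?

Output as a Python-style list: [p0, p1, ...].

Answer: [4, 7, -1, 1, -4, 8, 26, 27]

Derivation:
Change: A[6] -1 -> 18, delta = 19
P[k] for k < 6: unchanged (A[6] not included)
P[k] for k >= 6: shift by delta = 19
  P[0] = 4 + 0 = 4
  P[1] = 7 + 0 = 7
  P[2] = -1 + 0 = -1
  P[3] = 1 + 0 = 1
  P[4] = -4 + 0 = -4
  P[5] = 8 + 0 = 8
  P[6] = 7 + 19 = 26
  P[7] = 8 + 19 = 27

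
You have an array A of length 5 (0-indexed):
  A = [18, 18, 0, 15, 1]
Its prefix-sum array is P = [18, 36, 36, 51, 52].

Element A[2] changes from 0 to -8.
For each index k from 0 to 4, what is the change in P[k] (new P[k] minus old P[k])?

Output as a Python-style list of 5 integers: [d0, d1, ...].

Element change: A[2] 0 -> -8, delta = -8
For k < 2: P[k] unchanged, delta_P[k] = 0
For k >= 2: P[k] shifts by exactly -8
Delta array: [0, 0, -8, -8, -8]

Answer: [0, 0, -8, -8, -8]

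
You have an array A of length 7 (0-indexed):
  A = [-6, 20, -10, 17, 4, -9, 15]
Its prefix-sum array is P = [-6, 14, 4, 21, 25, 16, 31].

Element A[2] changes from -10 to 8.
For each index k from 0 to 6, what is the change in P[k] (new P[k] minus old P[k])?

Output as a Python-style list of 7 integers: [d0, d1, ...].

Answer: [0, 0, 18, 18, 18, 18, 18]

Derivation:
Element change: A[2] -10 -> 8, delta = 18
For k < 2: P[k] unchanged, delta_P[k] = 0
For k >= 2: P[k] shifts by exactly 18
Delta array: [0, 0, 18, 18, 18, 18, 18]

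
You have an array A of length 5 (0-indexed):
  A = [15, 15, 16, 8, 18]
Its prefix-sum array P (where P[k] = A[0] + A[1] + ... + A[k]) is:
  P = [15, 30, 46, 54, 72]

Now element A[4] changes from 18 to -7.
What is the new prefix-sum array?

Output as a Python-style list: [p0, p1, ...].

Change: A[4] 18 -> -7, delta = -25
P[k] for k < 4: unchanged (A[4] not included)
P[k] for k >= 4: shift by delta = -25
  P[0] = 15 + 0 = 15
  P[1] = 30 + 0 = 30
  P[2] = 46 + 0 = 46
  P[3] = 54 + 0 = 54
  P[4] = 72 + -25 = 47

Answer: [15, 30, 46, 54, 47]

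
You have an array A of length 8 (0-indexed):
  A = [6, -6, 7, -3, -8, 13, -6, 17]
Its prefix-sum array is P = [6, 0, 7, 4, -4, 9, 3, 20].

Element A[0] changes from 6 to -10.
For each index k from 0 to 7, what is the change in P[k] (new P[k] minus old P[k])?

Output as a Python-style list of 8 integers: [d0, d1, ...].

Element change: A[0] 6 -> -10, delta = -16
For k < 0: P[k] unchanged, delta_P[k] = 0
For k >= 0: P[k] shifts by exactly -16
Delta array: [-16, -16, -16, -16, -16, -16, -16, -16]

Answer: [-16, -16, -16, -16, -16, -16, -16, -16]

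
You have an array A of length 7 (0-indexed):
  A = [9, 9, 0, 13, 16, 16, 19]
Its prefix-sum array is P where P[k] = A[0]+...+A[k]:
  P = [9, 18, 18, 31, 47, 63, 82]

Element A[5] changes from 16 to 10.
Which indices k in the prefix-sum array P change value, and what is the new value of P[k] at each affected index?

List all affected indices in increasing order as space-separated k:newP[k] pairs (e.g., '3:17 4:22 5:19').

Answer: 5:57 6:76

Derivation:
P[k] = A[0] + ... + A[k]
P[k] includes A[5] iff k >= 5
Affected indices: 5, 6, ..., 6; delta = -6
  P[5]: 63 + -6 = 57
  P[6]: 82 + -6 = 76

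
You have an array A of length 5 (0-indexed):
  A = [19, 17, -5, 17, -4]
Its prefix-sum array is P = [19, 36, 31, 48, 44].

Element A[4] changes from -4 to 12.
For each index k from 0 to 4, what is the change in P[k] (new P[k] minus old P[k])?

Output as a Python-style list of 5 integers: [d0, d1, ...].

Element change: A[4] -4 -> 12, delta = 16
For k < 4: P[k] unchanged, delta_P[k] = 0
For k >= 4: P[k] shifts by exactly 16
Delta array: [0, 0, 0, 0, 16]

Answer: [0, 0, 0, 0, 16]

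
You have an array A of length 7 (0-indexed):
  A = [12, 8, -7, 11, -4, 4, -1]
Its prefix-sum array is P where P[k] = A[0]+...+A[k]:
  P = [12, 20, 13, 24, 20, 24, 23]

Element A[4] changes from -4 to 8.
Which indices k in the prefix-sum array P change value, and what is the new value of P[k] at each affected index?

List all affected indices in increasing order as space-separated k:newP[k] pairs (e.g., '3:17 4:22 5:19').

Answer: 4:32 5:36 6:35

Derivation:
P[k] = A[0] + ... + A[k]
P[k] includes A[4] iff k >= 4
Affected indices: 4, 5, ..., 6; delta = 12
  P[4]: 20 + 12 = 32
  P[5]: 24 + 12 = 36
  P[6]: 23 + 12 = 35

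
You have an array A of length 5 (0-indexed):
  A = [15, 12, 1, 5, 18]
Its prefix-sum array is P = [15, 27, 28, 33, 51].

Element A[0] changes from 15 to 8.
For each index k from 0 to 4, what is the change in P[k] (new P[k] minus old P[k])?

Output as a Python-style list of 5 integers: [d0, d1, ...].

Answer: [-7, -7, -7, -7, -7]

Derivation:
Element change: A[0] 15 -> 8, delta = -7
For k < 0: P[k] unchanged, delta_P[k] = 0
For k >= 0: P[k] shifts by exactly -7
Delta array: [-7, -7, -7, -7, -7]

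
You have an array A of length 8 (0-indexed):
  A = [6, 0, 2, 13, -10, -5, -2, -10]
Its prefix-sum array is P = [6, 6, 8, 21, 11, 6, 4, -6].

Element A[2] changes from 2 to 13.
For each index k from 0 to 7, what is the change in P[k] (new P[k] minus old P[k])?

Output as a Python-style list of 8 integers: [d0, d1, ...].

Answer: [0, 0, 11, 11, 11, 11, 11, 11]

Derivation:
Element change: A[2] 2 -> 13, delta = 11
For k < 2: P[k] unchanged, delta_P[k] = 0
For k >= 2: P[k] shifts by exactly 11
Delta array: [0, 0, 11, 11, 11, 11, 11, 11]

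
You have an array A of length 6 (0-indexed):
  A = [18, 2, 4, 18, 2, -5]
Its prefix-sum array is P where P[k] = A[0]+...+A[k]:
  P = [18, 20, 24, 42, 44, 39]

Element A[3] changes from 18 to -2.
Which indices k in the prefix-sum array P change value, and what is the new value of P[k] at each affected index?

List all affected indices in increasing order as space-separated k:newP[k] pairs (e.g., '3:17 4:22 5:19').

P[k] = A[0] + ... + A[k]
P[k] includes A[3] iff k >= 3
Affected indices: 3, 4, ..., 5; delta = -20
  P[3]: 42 + -20 = 22
  P[4]: 44 + -20 = 24
  P[5]: 39 + -20 = 19

Answer: 3:22 4:24 5:19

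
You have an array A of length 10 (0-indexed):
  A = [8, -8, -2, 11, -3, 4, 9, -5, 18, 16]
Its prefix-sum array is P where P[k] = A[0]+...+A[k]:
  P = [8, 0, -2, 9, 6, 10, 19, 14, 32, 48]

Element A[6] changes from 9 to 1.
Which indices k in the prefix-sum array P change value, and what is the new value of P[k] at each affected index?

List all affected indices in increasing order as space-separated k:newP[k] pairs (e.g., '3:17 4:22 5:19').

P[k] = A[0] + ... + A[k]
P[k] includes A[6] iff k >= 6
Affected indices: 6, 7, ..., 9; delta = -8
  P[6]: 19 + -8 = 11
  P[7]: 14 + -8 = 6
  P[8]: 32 + -8 = 24
  P[9]: 48 + -8 = 40

Answer: 6:11 7:6 8:24 9:40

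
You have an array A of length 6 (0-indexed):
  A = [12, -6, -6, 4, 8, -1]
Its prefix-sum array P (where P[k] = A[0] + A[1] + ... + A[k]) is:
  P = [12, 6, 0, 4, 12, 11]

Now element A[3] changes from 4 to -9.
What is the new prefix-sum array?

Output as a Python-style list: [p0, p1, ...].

Change: A[3] 4 -> -9, delta = -13
P[k] for k < 3: unchanged (A[3] not included)
P[k] for k >= 3: shift by delta = -13
  P[0] = 12 + 0 = 12
  P[1] = 6 + 0 = 6
  P[2] = 0 + 0 = 0
  P[3] = 4 + -13 = -9
  P[4] = 12 + -13 = -1
  P[5] = 11 + -13 = -2

Answer: [12, 6, 0, -9, -1, -2]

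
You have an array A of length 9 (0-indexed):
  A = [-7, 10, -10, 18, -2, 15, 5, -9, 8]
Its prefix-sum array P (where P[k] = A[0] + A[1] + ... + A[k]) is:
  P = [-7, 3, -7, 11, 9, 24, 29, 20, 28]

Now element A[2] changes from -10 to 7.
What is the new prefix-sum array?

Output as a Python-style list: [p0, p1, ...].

Change: A[2] -10 -> 7, delta = 17
P[k] for k < 2: unchanged (A[2] not included)
P[k] for k >= 2: shift by delta = 17
  P[0] = -7 + 0 = -7
  P[1] = 3 + 0 = 3
  P[2] = -7 + 17 = 10
  P[3] = 11 + 17 = 28
  P[4] = 9 + 17 = 26
  P[5] = 24 + 17 = 41
  P[6] = 29 + 17 = 46
  P[7] = 20 + 17 = 37
  P[8] = 28 + 17 = 45

Answer: [-7, 3, 10, 28, 26, 41, 46, 37, 45]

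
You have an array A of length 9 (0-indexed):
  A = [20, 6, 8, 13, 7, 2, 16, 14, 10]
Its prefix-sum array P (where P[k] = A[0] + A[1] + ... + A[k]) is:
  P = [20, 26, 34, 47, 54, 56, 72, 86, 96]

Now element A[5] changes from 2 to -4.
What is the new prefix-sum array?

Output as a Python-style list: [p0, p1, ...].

Answer: [20, 26, 34, 47, 54, 50, 66, 80, 90]

Derivation:
Change: A[5] 2 -> -4, delta = -6
P[k] for k < 5: unchanged (A[5] not included)
P[k] for k >= 5: shift by delta = -6
  P[0] = 20 + 0 = 20
  P[1] = 26 + 0 = 26
  P[2] = 34 + 0 = 34
  P[3] = 47 + 0 = 47
  P[4] = 54 + 0 = 54
  P[5] = 56 + -6 = 50
  P[6] = 72 + -6 = 66
  P[7] = 86 + -6 = 80
  P[8] = 96 + -6 = 90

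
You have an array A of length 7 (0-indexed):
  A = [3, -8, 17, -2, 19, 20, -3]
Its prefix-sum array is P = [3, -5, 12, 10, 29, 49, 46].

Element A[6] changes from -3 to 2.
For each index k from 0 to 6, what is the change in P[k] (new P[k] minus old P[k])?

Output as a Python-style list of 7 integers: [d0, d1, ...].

Answer: [0, 0, 0, 0, 0, 0, 5]

Derivation:
Element change: A[6] -3 -> 2, delta = 5
For k < 6: P[k] unchanged, delta_P[k] = 0
For k >= 6: P[k] shifts by exactly 5
Delta array: [0, 0, 0, 0, 0, 0, 5]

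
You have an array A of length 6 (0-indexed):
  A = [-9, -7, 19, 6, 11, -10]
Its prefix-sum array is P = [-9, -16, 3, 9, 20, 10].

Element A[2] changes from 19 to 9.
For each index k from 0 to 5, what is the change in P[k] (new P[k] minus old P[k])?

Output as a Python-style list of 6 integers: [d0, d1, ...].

Element change: A[2] 19 -> 9, delta = -10
For k < 2: P[k] unchanged, delta_P[k] = 0
For k >= 2: P[k] shifts by exactly -10
Delta array: [0, 0, -10, -10, -10, -10]

Answer: [0, 0, -10, -10, -10, -10]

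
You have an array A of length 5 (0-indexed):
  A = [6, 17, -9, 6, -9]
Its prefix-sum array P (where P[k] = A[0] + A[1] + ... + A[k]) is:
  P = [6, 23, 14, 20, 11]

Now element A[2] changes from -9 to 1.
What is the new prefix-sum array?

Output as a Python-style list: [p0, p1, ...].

Answer: [6, 23, 24, 30, 21]

Derivation:
Change: A[2] -9 -> 1, delta = 10
P[k] for k < 2: unchanged (A[2] not included)
P[k] for k >= 2: shift by delta = 10
  P[0] = 6 + 0 = 6
  P[1] = 23 + 0 = 23
  P[2] = 14 + 10 = 24
  P[3] = 20 + 10 = 30
  P[4] = 11 + 10 = 21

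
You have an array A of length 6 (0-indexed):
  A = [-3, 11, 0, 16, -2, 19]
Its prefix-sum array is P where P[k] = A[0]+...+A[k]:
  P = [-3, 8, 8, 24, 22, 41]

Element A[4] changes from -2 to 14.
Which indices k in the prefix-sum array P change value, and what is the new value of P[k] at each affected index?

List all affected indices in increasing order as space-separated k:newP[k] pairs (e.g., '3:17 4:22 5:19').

Answer: 4:38 5:57

Derivation:
P[k] = A[0] + ... + A[k]
P[k] includes A[4] iff k >= 4
Affected indices: 4, 5, ..., 5; delta = 16
  P[4]: 22 + 16 = 38
  P[5]: 41 + 16 = 57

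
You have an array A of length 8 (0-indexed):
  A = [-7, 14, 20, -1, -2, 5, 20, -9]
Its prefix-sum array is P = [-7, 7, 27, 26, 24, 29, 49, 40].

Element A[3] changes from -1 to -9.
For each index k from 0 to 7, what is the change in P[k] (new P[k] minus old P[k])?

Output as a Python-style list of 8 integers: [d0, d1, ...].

Answer: [0, 0, 0, -8, -8, -8, -8, -8]

Derivation:
Element change: A[3] -1 -> -9, delta = -8
For k < 3: P[k] unchanged, delta_P[k] = 0
For k >= 3: P[k] shifts by exactly -8
Delta array: [0, 0, 0, -8, -8, -8, -8, -8]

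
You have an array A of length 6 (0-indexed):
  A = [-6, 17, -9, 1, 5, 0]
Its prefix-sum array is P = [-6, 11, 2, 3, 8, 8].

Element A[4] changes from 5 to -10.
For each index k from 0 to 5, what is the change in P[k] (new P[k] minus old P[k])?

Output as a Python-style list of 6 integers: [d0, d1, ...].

Answer: [0, 0, 0, 0, -15, -15]

Derivation:
Element change: A[4] 5 -> -10, delta = -15
For k < 4: P[k] unchanged, delta_P[k] = 0
For k >= 4: P[k] shifts by exactly -15
Delta array: [0, 0, 0, 0, -15, -15]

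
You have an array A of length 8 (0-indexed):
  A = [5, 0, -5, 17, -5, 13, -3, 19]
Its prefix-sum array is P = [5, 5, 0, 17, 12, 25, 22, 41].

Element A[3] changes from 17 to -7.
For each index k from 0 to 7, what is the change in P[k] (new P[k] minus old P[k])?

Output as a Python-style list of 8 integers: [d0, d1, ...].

Element change: A[3] 17 -> -7, delta = -24
For k < 3: P[k] unchanged, delta_P[k] = 0
For k >= 3: P[k] shifts by exactly -24
Delta array: [0, 0, 0, -24, -24, -24, -24, -24]

Answer: [0, 0, 0, -24, -24, -24, -24, -24]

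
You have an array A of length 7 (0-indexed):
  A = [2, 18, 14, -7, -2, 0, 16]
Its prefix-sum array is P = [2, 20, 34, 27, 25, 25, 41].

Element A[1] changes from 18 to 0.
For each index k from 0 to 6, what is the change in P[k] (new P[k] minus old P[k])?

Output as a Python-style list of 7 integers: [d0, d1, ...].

Answer: [0, -18, -18, -18, -18, -18, -18]

Derivation:
Element change: A[1] 18 -> 0, delta = -18
For k < 1: P[k] unchanged, delta_P[k] = 0
For k >= 1: P[k] shifts by exactly -18
Delta array: [0, -18, -18, -18, -18, -18, -18]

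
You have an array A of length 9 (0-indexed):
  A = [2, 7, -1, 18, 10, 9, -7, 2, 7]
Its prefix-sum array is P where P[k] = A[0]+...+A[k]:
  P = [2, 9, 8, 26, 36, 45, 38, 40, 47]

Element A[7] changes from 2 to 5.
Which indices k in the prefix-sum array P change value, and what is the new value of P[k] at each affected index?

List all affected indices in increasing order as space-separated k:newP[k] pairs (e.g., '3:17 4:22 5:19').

Answer: 7:43 8:50

Derivation:
P[k] = A[0] + ... + A[k]
P[k] includes A[7] iff k >= 7
Affected indices: 7, 8, ..., 8; delta = 3
  P[7]: 40 + 3 = 43
  P[8]: 47 + 3 = 50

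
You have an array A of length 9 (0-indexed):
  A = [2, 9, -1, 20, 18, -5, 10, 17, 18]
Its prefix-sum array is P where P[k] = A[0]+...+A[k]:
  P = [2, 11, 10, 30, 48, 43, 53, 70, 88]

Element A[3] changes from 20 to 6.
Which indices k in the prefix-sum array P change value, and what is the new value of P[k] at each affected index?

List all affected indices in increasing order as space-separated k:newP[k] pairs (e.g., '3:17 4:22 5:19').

Answer: 3:16 4:34 5:29 6:39 7:56 8:74

Derivation:
P[k] = A[0] + ... + A[k]
P[k] includes A[3] iff k >= 3
Affected indices: 3, 4, ..., 8; delta = -14
  P[3]: 30 + -14 = 16
  P[4]: 48 + -14 = 34
  P[5]: 43 + -14 = 29
  P[6]: 53 + -14 = 39
  P[7]: 70 + -14 = 56
  P[8]: 88 + -14 = 74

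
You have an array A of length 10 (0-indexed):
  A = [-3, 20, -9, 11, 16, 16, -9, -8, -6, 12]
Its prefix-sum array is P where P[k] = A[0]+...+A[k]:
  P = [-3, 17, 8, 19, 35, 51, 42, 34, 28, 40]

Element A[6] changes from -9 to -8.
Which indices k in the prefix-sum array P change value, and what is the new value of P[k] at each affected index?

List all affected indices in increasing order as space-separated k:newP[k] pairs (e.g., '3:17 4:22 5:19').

Answer: 6:43 7:35 8:29 9:41

Derivation:
P[k] = A[0] + ... + A[k]
P[k] includes A[6] iff k >= 6
Affected indices: 6, 7, ..., 9; delta = 1
  P[6]: 42 + 1 = 43
  P[7]: 34 + 1 = 35
  P[8]: 28 + 1 = 29
  P[9]: 40 + 1 = 41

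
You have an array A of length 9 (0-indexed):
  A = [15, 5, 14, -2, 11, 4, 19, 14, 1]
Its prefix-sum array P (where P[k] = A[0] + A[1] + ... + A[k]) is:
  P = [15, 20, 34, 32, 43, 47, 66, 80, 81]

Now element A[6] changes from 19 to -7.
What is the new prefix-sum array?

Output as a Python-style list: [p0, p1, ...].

Answer: [15, 20, 34, 32, 43, 47, 40, 54, 55]

Derivation:
Change: A[6] 19 -> -7, delta = -26
P[k] for k < 6: unchanged (A[6] not included)
P[k] for k >= 6: shift by delta = -26
  P[0] = 15 + 0 = 15
  P[1] = 20 + 0 = 20
  P[2] = 34 + 0 = 34
  P[3] = 32 + 0 = 32
  P[4] = 43 + 0 = 43
  P[5] = 47 + 0 = 47
  P[6] = 66 + -26 = 40
  P[7] = 80 + -26 = 54
  P[8] = 81 + -26 = 55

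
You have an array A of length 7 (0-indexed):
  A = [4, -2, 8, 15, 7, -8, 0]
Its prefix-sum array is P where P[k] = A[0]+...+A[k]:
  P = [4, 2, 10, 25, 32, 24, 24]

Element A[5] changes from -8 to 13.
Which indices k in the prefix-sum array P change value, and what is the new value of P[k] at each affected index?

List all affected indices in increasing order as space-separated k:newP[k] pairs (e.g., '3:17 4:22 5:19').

P[k] = A[0] + ... + A[k]
P[k] includes A[5] iff k >= 5
Affected indices: 5, 6, ..., 6; delta = 21
  P[5]: 24 + 21 = 45
  P[6]: 24 + 21 = 45

Answer: 5:45 6:45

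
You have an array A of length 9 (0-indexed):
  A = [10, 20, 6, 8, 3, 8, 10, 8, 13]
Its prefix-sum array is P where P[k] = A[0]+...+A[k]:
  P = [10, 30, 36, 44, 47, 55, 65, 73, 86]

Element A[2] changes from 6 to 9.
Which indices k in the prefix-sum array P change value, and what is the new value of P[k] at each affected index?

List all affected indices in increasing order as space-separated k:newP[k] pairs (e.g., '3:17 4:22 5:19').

P[k] = A[0] + ... + A[k]
P[k] includes A[2] iff k >= 2
Affected indices: 2, 3, ..., 8; delta = 3
  P[2]: 36 + 3 = 39
  P[3]: 44 + 3 = 47
  P[4]: 47 + 3 = 50
  P[5]: 55 + 3 = 58
  P[6]: 65 + 3 = 68
  P[7]: 73 + 3 = 76
  P[8]: 86 + 3 = 89

Answer: 2:39 3:47 4:50 5:58 6:68 7:76 8:89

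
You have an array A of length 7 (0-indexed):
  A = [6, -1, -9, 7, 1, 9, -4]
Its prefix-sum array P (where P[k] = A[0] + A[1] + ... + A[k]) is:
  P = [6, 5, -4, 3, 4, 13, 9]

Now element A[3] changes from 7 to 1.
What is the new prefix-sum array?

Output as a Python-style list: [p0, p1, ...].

Answer: [6, 5, -4, -3, -2, 7, 3]

Derivation:
Change: A[3] 7 -> 1, delta = -6
P[k] for k < 3: unchanged (A[3] not included)
P[k] for k >= 3: shift by delta = -6
  P[0] = 6 + 0 = 6
  P[1] = 5 + 0 = 5
  P[2] = -4 + 0 = -4
  P[3] = 3 + -6 = -3
  P[4] = 4 + -6 = -2
  P[5] = 13 + -6 = 7
  P[6] = 9 + -6 = 3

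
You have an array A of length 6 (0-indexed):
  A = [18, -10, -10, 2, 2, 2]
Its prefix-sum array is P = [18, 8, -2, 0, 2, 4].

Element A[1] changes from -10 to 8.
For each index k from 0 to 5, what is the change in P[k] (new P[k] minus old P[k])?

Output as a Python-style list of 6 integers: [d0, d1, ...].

Element change: A[1] -10 -> 8, delta = 18
For k < 1: P[k] unchanged, delta_P[k] = 0
For k >= 1: P[k] shifts by exactly 18
Delta array: [0, 18, 18, 18, 18, 18]

Answer: [0, 18, 18, 18, 18, 18]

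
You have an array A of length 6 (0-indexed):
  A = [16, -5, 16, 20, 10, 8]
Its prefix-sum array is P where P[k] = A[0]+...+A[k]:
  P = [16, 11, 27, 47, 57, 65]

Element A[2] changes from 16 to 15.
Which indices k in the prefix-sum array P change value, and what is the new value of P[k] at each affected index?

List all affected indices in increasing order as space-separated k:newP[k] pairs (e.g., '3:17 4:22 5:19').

P[k] = A[0] + ... + A[k]
P[k] includes A[2] iff k >= 2
Affected indices: 2, 3, ..., 5; delta = -1
  P[2]: 27 + -1 = 26
  P[3]: 47 + -1 = 46
  P[4]: 57 + -1 = 56
  P[5]: 65 + -1 = 64

Answer: 2:26 3:46 4:56 5:64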